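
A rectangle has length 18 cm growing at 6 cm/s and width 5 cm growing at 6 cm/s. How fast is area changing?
138 cm²/s

A = lw
dA/dt = w·dl/dt + l·dw/dt = 5·6 + 18·6 = 138 cm²/s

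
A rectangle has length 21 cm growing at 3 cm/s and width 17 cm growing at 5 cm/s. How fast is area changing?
156 cm²/s

A = lw
dA/dt = w·dl/dt + l·dw/dt = 17·3 + 21·5 = 156 cm²/s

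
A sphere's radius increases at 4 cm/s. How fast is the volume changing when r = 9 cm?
1296π cm³/s

V = (4/3)πr³
dV/dt = dV/dr · dr/dt = 4πr² · 4
At r = 9: dV/dt = 1296π cm³/s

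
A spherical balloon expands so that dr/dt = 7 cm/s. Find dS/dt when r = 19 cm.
1064π cm²/s

S = 4πr²
dS/dt = dS/dr · dr/dt = 8πr · 7
At r = 19: dS/dt = 1064π cm²/s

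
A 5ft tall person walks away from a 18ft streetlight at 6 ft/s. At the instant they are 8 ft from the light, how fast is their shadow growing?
30/13 ft/s

By similar triangles: 18/(x+s) = 5/s
Solving: s = 5x/13
ds/dt = 5/13 · dx/dt = 5/13 · 6 = 30/13 ft/s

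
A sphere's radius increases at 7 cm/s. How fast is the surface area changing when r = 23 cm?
1288π cm²/s

S = 4πr²
dS/dt = dS/dr · dr/dt = 8πr · 7
At r = 23: dS/dt = 1288π cm²/s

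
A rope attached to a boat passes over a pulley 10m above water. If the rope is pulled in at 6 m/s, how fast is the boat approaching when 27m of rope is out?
162√629/629 ≈ 6.459 m/s

rope² = x² + 10²
x = √(27² - 10²) = √629
dx/dt = (rope/x) · d(rope)/dt = (27/√629) · (-6) = -162√629/629 m/s
The boat approaches at 162√629/629 ≈ 6.459 m/s.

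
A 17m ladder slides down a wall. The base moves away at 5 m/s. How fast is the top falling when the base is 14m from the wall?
70√93/93 ≈ 7.259 m/s

x² + y² = 17²
2x·dx/dt + 2y·dy/dt = 0
dy/dt = -x/y · dx/dt = -14/√93 · 5 = -70√93/93 m/s
The top is descending at 70√93/93 ≈ 7.259 m/s.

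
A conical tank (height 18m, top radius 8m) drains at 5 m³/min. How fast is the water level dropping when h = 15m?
9/(80π) ≈ 0.03581 m/min

r/h = 8/18, so r = (4/9)h
V = (1/3)πr²h = (1/3)π((4/9)h)²h = (16/243)πh³
dV/dh = (16/81)πh²
dh/dt = (dV/dt)/(dV/dh) = -5/((16/81)π·15²) = -9/(80π) m/min
The level is dropping at 9/(80π) ≈ 0.03581 m/min.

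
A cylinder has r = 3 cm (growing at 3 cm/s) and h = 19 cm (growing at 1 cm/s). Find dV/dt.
351π cm³/s

V = πr²h
dV/dt = 2πrh·dr/dt + πr²·dh/dt
= 2π(3)(19)(3) + π(3)²(1)
= 351π cm³/s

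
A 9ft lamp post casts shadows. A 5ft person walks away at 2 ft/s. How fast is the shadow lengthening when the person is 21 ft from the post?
5/2 ft/s

By similar triangles: 9/(x+s) = 5/s
Solving: s = 5x/4
ds/dt = 5/4 · dx/dt = 5/4 · 2 = 5/2 ft/s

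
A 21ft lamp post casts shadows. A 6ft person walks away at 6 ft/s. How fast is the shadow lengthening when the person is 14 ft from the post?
12/5 ft/s

By similar triangles: 21/(x+s) = 6/s
Solving: s = 6x/15
ds/dt = 6/15 · dx/dt = 2/5 · 6 = 12/5 ft/s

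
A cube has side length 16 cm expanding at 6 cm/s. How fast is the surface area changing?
1152 cm²/s

A = 6s²
dA/dt = 12s · ds/dt = 12·16·6 = 1152 cm²/s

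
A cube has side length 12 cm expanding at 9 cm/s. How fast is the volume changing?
3888 cm³/s

V = s³
dV/dt = 3s² · ds/dt = 3·12²·9 = 3888 cm³/s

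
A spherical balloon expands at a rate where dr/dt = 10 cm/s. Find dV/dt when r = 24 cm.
23040π cm³/s

V = (4/3)πr³
dV/dt = dV/dr · dr/dt = 4πr² · 10
At r = 24: dV/dt = 23040π cm³/s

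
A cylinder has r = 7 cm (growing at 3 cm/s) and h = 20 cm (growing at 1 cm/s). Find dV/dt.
889π cm³/s

V = πr²h
dV/dt = 2πrh·dr/dt + πr²·dh/dt
= 2π(7)(20)(3) + π(7)²(1)
= 889π cm³/s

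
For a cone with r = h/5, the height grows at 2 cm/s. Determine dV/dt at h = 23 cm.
1058π/25 cm³/s

V = (1/3)π(h/5)²h = πh³/75
dV/dt = πh²/25 · 2
At h = 23: dV/dt = 1058π/25 cm³/s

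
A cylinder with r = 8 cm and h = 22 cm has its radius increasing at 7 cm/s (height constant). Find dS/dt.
532π cm²/s

S = 2πrh + 2πr² (lateral + bases)
dS/dt = (2πh + 4πr)·dr/dt = (2π·22 + 4π·8)·7
= 532π cm²/s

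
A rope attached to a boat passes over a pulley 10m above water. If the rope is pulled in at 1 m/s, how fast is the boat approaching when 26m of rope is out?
13/12 ≈ 1.083 m/s

rope² = x² + 10²
x = √(26² - 10²) = 24
dx/dt = (rope/x) · d(rope)/dt = (26/24) · (-1) = -13/12 m/s
The boat approaches at 13/12 ≈ 1.083 m/s.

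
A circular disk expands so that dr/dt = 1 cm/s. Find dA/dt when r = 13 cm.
26π cm²/s

A = πr²
dA/dt = 2πr · dr/dt = 2π(13)(1) = 26π cm²/s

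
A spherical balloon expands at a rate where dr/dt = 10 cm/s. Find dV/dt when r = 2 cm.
160π cm³/s

V = (4/3)πr³
dV/dt = dV/dr · dr/dt = 4πr² · 10
At r = 2: dV/dt = 160π cm³/s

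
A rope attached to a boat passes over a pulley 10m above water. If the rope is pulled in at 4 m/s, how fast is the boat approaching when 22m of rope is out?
11√6/6 ≈ 4.491 m/s

rope² = x² + 10²
x = √(22² - 10²) = 8√6
dx/dt = (rope/x) · d(rope)/dt = (22/(8√6)) · (-4) = -11√6/6 m/s
The boat approaches at 11√6/6 ≈ 4.491 m/s.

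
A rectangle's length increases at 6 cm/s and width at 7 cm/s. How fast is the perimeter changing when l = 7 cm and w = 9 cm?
26 cm/s

P = 2(l + w)
dP/dt = 2(dl/dt + dw/dt) = 2(6 + 7) = 26 cm/s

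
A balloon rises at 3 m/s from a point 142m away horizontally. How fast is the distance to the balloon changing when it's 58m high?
87√5882/5882 ≈ 1.134 m/s

z² = 142² + y²
z = √(142² + 58²) = 2√5882
dz/dt = y/z · dy/dt = 58/(2√5882) · 3 = 87√5882/5882 ≈ 1.134 m/s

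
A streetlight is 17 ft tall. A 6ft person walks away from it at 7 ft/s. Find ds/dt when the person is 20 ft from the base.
42/11 ft/s

By similar triangles: 17/(x+s) = 6/s
Solving: s = 6x/11
ds/dt = 6/11 · dx/dt = 6/11 · 7 = 42/11 ft/s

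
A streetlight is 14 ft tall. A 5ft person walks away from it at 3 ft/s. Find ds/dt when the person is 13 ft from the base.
5/3 ft/s

By similar triangles: 14/(x+s) = 5/s
Solving: s = 5x/9
ds/dt = 5/9 · dx/dt = 5/9 · 3 = 5/3 ft/s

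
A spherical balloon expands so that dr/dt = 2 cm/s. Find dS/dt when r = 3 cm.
48π cm²/s

S = 4πr²
dS/dt = dS/dr · dr/dt = 8πr · 2
At r = 3: dS/dt = 48π cm²/s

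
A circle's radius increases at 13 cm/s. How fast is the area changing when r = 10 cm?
260π cm²/s

A = πr²
dA/dt = 2πr · dr/dt = 2π(10)(13) = 260π cm²/s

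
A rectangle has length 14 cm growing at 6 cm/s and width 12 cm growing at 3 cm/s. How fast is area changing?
114 cm²/s

A = lw
dA/dt = w·dl/dt + l·dw/dt = 12·6 + 14·3 = 114 cm²/s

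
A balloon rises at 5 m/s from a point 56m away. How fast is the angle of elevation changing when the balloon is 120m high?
0.015967 rad/s

tan(θ) = y/56
sec²(θ) · dθ/dt = (1/56) · dy/dt
dθ/dt = cos²(θ)/56 · 5 = 56/(56² + 120²) · 5
dθ/dt = 0.015967 rad/s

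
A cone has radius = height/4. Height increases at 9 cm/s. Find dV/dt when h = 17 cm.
2601π/16 cm³/s

V = (1/3)π(h/4)²h = πh³/48
dV/dt = πh²/16 · 9
At h = 17: dV/dt = 2601π/16 cm³/s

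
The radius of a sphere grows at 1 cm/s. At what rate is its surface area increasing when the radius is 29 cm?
232π cm²/s

S = 4πr²
dS/dt = dS/dr · dr/dt = 8πr · 1
At r = 29: dS/dt = 232π cm²/s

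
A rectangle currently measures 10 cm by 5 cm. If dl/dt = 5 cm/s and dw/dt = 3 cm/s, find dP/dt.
16 cm/s

P = 2(l + w)
dP/dt = 2(dl/dt + dw/dt) = 2(5 + 3) = 16 cm/s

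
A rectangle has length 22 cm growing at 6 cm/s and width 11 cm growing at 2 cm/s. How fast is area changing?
110 cm²/s

A = lw
dA/dt = w·dl/dt + l·dw/dt = 11·6 + 22·2 = 110 cm²/s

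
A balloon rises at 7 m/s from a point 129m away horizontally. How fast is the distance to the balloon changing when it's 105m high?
245√3074/3074 ≈ 4.419 m/s

z² = 129² + y²
z = √(129² + 105²) = 3√3074
dz/dt = y/z · dy/dt = 105/(3√3074) · 7 = 245√3074/3074 ≈ 4.419 m/s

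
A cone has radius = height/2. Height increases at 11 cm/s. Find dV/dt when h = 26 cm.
1859π cm³/s

V = (1/3)π(h/2)²h = πh³/12
dV/dt = πh²/4 · 11
At h = 26: dV/dt = 1859π cm³/s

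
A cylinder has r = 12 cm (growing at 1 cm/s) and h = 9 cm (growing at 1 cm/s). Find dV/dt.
360π cm³/s

V = πr²h
dV/dt = 2πrh·dr/dt + πr²·dh/dt
= 2π(12)(9)(1) + π(12)²(1)
= 360π cm³/s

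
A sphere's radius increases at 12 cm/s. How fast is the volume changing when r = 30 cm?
43200π cm³/s

V = (4/3)πr³
dV/dt = dV/dr · dr/dt = 4πr² · 12
At r = 30: dV/dt = 43200π cm³/s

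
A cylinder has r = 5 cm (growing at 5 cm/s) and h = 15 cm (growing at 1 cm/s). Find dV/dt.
775π cm³/s

V = πr²h
dV/dt = 2πrh·dr/dt + πr²·dh/dt
= 2π(5)(15)(5) + π(5)²(1)
= 775π cm³/s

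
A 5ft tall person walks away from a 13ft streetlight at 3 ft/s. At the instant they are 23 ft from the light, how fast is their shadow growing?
15/8 ft/s

By similar triangles: 13/(x+s) = 5/s
Solving: s = 5x/8
ds/dt = 5/8 · dx/dt = 5/8 · 3 = 15/8 ft/s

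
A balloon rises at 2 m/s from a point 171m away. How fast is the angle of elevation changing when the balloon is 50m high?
0.010775 rad/s

tan(θ) = y/171
sec²(θ) · dθ/dt = (1/171) · dy/dt
dθ/dt = cos²(θ)/171 · 2 = 171/(171² + 50²) · 2
dθ/dt = 0.010775 rad/s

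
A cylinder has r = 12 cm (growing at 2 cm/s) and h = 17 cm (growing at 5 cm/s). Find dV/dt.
1536π cm³/s

V = πr²h
dV/dt = 2πrh·dr/dt + πr²·dh/dt
= 2π(12)(17)(2) + π(12)²(5)
= 1536π cm³/s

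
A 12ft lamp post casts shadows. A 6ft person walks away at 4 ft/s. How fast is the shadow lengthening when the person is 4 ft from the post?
4 ft/s

By similar triangles: 12/(x+s) = 6/s
Solving: s = 6x/6
ds/dt = 6/6 · dx/dt = 1 · 4 = 4 ft/s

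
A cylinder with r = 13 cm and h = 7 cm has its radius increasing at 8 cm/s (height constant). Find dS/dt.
528π cm²/s

S = 2πrh + 2πr² (lateral + bases)
dS/dt = (2πh + 4πr)·dr/dt = (2π·7 + 4π·13)·8
= 528π cm²/s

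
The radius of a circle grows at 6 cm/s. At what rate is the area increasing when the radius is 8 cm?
96π cm²/s

A = πr²
dA/dt = 2πr · dr/dt = 2π(8)(6) = 96π cm²/s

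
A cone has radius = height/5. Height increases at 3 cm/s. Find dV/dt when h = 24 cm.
1728π/25 cm³/s

V = (1/3)π(h/5)²h = πh³/75
dV/dt = πh²/25 · 3
At h = 24: dV/dt = 1728π/25 cm³/s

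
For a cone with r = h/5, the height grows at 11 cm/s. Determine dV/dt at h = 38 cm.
15884π/25 cm³/s

V = (1/3)π(h/5)²h = πh³/75
dV/dt = πh²/25 · 11
At h = 38: dV/dt = 15884π/25 cm³/s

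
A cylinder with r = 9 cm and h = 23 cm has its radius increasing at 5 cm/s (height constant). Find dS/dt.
410π cm²/s

S = 2πrh + 2πr² (lateral + bases)
dS/dt = (2πh + 4πr)·dr/dt = (2π·23 + 4π·9)·5
= 410π cm²/s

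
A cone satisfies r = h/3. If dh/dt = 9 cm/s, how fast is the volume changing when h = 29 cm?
841π cm³/s

V = (1/3)π(h/3)²h = πh³/27
dV/dt = πh²/9 · 9
At h = 29: dV/dt = 841π cm³/s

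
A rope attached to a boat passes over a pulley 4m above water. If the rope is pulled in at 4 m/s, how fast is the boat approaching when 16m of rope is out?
16√15/15 ≈ 4.131 m/s

rope² = x² + 4²
x = √(16² - 4²) = 4√15
dx/dt = (rope/x) · d(rope)/dt = (16/(4√15)) · (-4) = -16√15/15 m/s
The boat approaches at 16√15/15 ≈ 4.131 m/s.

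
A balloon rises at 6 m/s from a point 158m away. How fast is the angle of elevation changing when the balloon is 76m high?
0.030839 rad/s

tan(θ) = y/158
sec²(θ) · dθ/dt = (1/158) · dy/dt
dθ/dt = cos²(θ)/158 · 6 = 158/(158² + 76²) · 6
dθ/dt = 0.030839 rad/s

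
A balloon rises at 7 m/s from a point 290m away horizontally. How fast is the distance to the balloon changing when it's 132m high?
462√25381/25381 ≈ 2.9 m/s

z² = 290² + y²
z = √(290² + 132²) = 2√25381
dz/dt = y/z · dy/dt = 132/(2√25381) · 7 = 462√25381/25381 ≈ 2.9 m/s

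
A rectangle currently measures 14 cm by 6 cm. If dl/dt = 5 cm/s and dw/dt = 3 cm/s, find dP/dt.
16 cm/s

P = 2(l + w)
dP/dt = 2(dl/dt + dw/dt) = 2(5 + 3) = 16 cm/s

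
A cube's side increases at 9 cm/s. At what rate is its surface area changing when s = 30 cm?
3240 cm²/s

A = 6s²
dA/dt = 12s · ds/dt = 12·30·9 = 3240 cm²/s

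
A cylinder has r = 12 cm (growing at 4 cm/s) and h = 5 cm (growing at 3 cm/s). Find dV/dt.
912π cm³/s

V = πr²h
dV/dt = 2πrh·dr/dt + πr²·dh/dt
= 2π(12)(5)(4) + π(12)²(3)
= 912π cm³/s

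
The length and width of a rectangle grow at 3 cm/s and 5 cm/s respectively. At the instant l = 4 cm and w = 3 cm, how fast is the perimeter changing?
16 cm/s

P = 2(l + w)
dP/dt = 2(dl/dt + dw/dt) = 2(3 + 5) = 16 cm/s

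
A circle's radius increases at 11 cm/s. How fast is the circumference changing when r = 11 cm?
22π cm/s

C = 2πr
dC/dt = 2π · dr/dt = 2π · 11 = 22π cm/s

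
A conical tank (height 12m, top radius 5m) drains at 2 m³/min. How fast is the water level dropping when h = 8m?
9/(50π) ≈ 0.0573 m/min

r/h = 5/12, so r = (5/12)h
V = (1/3)πr²h = (1/3)π((5/12)h)²h = (25/432)πh³
dV/dh = (25/144)πh²
dh/dt = (dV/dt)/(dV/dh) = -2/((25/144)π·8²) = -9/(50π) m/min
The level is dropping at 9/(50π) ≈ 0.0573 m/min.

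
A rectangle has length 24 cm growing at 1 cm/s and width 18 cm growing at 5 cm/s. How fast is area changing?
138 cm²/s

A = lw
dA/dt = w·dl/dt + l·dw/dt = 18·1 + 24·5 = 138 cm²/s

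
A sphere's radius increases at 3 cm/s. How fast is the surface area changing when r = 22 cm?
528π cm²/s

S = 4πr²
dS/dt = dS/dr · dr/dt = 8πr · 3
At r = 22: dS/dt = 528π cm²/s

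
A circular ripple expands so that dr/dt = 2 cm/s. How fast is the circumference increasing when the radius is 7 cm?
4π cm/s

C = 2πr
dC/dt = 2π · dr/dt = 2π · 2 = 4π cm/s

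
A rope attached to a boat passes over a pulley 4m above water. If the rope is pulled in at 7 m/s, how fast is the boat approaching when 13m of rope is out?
91√17/51 ≈ 7.357 m/s

rope² = x² + 4²
x = √(13² - 4²) = 3√17
dx/dt = (rope/x) · d(rope)/dt = (13/(3√17)) · (-7) = -91√17/51 m/s
The boat approaches at 91√17/51 ≈ 7.357 m/s.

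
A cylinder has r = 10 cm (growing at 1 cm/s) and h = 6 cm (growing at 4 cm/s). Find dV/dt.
520π cm³/s

V = πr²h
dV/dt = 2πrh·dr/dt + πr²·dh/dt
= 2π(10)(6)(1) + π(10)²(4)
= 520π cm³/s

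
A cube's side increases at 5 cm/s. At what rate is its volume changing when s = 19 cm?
5415 cm³/s

V = s³
dV/dt = 3s² · ds/dt = 3·19²·5 = 5415 cm³/s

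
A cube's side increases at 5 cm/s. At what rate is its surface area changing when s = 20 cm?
1200 cm²/s

A = 6s²
dA/dt = 12s · ds/dt = 12·20·5 = 1200 cm²/s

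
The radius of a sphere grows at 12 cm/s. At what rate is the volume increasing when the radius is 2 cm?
192π cm³/s

V = (4/3)πr³
dV/dt = dV/dr · dr/dt = 4πr² · 12
At r = 2: dV/dt = 192π cm³/s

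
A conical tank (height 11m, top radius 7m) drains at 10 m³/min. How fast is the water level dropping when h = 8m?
605/(1568π) ≈ 0.1228 m/min

r/h = 7/11, so r = (7/11)h
V = (1/3)πr²h = (1/3)π((7/11)h)²h = (49/363)πh³
dV/dh = (49/121)πh²
dh/dt = (dV/dt)/(dV/dh) = -10/((49/121)π·8²) = -605/(1568π) m/min
The level is dropping at 605/(1568π) ≈ 0.1228 m/min.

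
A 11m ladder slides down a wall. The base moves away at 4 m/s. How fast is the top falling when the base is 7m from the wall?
7√2/3 ≈ 3.3 m/s

x² + y² = 11²
2x·dx/dt + 2y·dy/dt = 0
dy/dt = -x/y · dx/dt = -7/(6√2) · 4 = -7√2/3 m/s
The top is descending at 7√2/3 ≈ 3.3 m/s.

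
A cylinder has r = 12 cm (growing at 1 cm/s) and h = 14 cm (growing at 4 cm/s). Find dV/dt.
912π cm³/s

V = πr²h
dV/dt = 2πrh·dr/dt + πr²·dh/dt
= 2π(12)(14)(1) + π(12)²(4)
= 912π cm³/s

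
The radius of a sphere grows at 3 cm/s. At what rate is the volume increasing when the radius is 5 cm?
300π cm³/s

V = (4/3)πr³
dV/dt = dV/dr · dr/dt = 4πr² · 3
At r = 5: dV/dt = 300π cm³/s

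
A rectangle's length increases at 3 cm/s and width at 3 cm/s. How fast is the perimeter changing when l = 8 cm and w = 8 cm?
12 cm/s

P = 2(l + w)
dP/dt = 2(dl/dt + dw/dt) = 2(3 + 3) = 12 cm/s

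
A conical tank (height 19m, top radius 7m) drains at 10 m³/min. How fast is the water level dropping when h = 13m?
3610/(8281π) ≈ 0.1388 m/min

r/h = 7/19, so r = (7/19)h
V = (1/3)πr²h = (1/3)π((7/19)h)²h = (49/1083)πh³
dV/dh = (49/361)πh²
dh/dt = (dV/dt)/(dV/dh) = -10/((49/361)π·13²) = -3610/(8281π) m/min
The level is dropping at 3610/(8281π) ≈ 0.1388 m/min.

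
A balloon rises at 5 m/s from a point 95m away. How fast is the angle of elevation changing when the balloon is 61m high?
0.037267 rad/s

tan(θ) = y/95
sec²(θ) · dθ/dt = (1/95) · dy/dt
dθ/dt = cos²(θ)/95 · 5 = 95/(95² + 61²) · 5
dθ/dt = 0.037267 rad/s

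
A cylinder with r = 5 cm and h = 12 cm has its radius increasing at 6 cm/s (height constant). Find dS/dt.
264π cm²/s

S = 2πrh + 2πr² (lateral + bases)
dS/dt = (2πh + 4πr)·dr/dt = (2π·12 + 4π·5)·6
= 264π cm²/s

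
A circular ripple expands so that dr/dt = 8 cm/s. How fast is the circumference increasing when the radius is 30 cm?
16π cm/s

C = 2πr
dC/dt = 2π · dr/dt = 2π · 8 = 16π cm/s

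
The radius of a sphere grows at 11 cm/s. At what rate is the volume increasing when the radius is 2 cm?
176π cm³/s

V = (4/3)πr³
dV/dt = dV/dr · dr/dt = 4πr² · 11
At r = 2: dV/dt = 176π cm³/s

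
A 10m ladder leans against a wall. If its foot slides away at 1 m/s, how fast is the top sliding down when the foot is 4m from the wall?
2√21/21 ≈ 0.4364 m/s

x² + y² = 10²
2x·dx/dt + 2y·dy/dt = 0
dy/dt = -x/y · dx/dt = -4/(2√21) · 1 = -2√21/21 m/s
The top is descending at 2√21/21 ≈ 0.4364 m/s.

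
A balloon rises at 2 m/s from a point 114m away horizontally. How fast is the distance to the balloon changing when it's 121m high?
242√27637/27637 ≈ 1.456 m/s

z² = 114² + y²
z = √(114² + 121²) = √27637
dz/dt = y/z · dy/dt = 121/√27637 · 2 = 242√27637/27637 ≈ 1.456 m/s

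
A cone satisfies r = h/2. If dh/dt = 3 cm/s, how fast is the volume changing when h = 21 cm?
1323π/4 cm³/s

V = (1/3)π(h/2)²h = πh³/12
dV/dt = πh²/4 · 3
At h = 21: dV/dt = 1323π/4 cm³/s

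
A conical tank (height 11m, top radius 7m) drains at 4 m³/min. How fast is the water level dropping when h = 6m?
121/(441π) ≈ 0.08734 m/min

r/h = 7/11, so r = (7/11)h
V = (1/3)πr²h = (1/3)π((7/11)h)²h = (49/363)πh³
dV/dh = (49/121)πh²
dh/dt = (dV/dt)/(dV/dh) = -4/((49/121)π·6²) = -121/(441π) m/min
The level is dropping at 121/(441π) ≈ 0.08734 m/min.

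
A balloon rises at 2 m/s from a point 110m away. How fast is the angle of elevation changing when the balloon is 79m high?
0.011995 rad/s

tan(θ) = y/110
sec²(θ) · dθ/dt = (1/110) · dy/dt
dθ/dt = cos²(θ)/110 · 2 = 110/(110² + 79²) · 2
dθ/dt = 0.011995 rad/s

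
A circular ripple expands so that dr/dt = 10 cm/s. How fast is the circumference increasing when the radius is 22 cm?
20π cm/s

C = 2πr
dC/dt = 2π · dr/dt = 2π · 10 = 20π cm/s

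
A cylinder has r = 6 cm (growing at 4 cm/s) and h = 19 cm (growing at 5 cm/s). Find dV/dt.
1092π cm³/s

V = πr²h
dV/dt = 2πrh·dr/dt + πr²·dh/dt
= 2π(6)(19)(4) + π(6)²(5)
= 1092π cm³/s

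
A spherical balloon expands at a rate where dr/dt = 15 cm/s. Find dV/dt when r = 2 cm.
240π cm³/s

V = (4/3)πr³
dV/dt = dV/dr · dr/dt = 4πr² · 15
At r = 2: dV/dt = 240π cm³/s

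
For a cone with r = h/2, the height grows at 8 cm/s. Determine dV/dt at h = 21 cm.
882π cm³/s

V = (1/3)π(h/2)²h = πh³/12
dV/dt = πh²/4 · 8
At h = 21: dV/dt = 882π cm³/s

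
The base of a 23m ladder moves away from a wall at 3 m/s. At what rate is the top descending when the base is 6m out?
18√493/493 ≈ 0.8107 m/s

x² + y² = 23²
2x·dx/dt + 2y·dy/dt = 0
dy/dt = -x/y · dx/dt = -6/√493 · 3 = -18√493/493 m/s
The top is descending at 18√493/493 ≈ 0.8107 m/s.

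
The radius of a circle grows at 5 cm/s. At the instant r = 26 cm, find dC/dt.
10π cm/s

C = 2πr
dC/dt = 2π · dr/dt = 2π · 5 = 10π cm/s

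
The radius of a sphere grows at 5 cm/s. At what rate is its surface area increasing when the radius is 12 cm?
480π cm²/s

S = 4πr²
dS/dt = dS/dr · dr/dt = 8πr · 5
At r = 12: dS/dt = 480π cm²/s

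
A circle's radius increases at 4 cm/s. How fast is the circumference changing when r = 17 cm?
8π cm/s

C = 2πr
dC/dt = 2π · dr/dt = 2π · 4 = 8π cm/s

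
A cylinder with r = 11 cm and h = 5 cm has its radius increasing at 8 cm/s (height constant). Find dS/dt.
432π cm²/s

S = 2πrh + 2πr² (lateral + bases)
dS/dt = (2πh + 4πr)·dr/dt = (2π·5 + 4π·11)·8
= 432π cm²/s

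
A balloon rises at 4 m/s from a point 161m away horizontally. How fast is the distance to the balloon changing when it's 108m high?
432√37585/37585 ≈ 2.228 m/s

z² = 161² + y²
z = √(161² + 108²) = √37585
dz/dt = y/z · dy/dt = 108/√37585 · 4 = 432√37585/37585 ≈ 2.228 m/s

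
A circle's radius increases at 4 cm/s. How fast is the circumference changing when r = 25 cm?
8π cm/s

C = 2πr
dC/dt = 2π · dr/dt = 2π · 4 = 8π cm/s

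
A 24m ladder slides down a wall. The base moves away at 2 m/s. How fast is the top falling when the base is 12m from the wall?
2√3/3 ≈ 1.155 m/s

x² + y² = 24²
2x·dx/dt + 2y·dy/dt = 0
dy/dt = -x/y · dx/dt = -12/(12√3) · 2 = -2√3/3 m/s
The top is descending at 2√3/3 ≈ 1.155 m/s.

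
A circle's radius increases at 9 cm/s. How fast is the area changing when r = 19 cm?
342π cm²/s

A = πr²
dA/dt = 2πr · dr/dt = 2π(19)(9) = 342π cm²/s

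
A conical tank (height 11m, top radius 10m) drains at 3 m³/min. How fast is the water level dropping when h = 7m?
363/(4900π) ≈ 0.02358 m/min

r/h = 10/11, so r = (10/11)h
V = (1/3)πr²h = (1/3)π((10/11)h)²h = (100/363)πh³
dV/dh = (100/121)πh²
dh/dt = (dV/dt)/(dV/dh) = -3/((100/121)π·7²) = -363/(4900π) m/min
The level is dropping at 363/(4900π) ≈ 0.02358 m/min.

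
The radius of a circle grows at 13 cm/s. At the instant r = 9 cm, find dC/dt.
26π cm/s

C = 2πr
dC/dt = 2π · dr/dt = 2π · 13 = 26π cm/s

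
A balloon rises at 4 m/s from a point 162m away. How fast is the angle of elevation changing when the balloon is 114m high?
0.016514 rad/s

tan(θ) = y/162
sec²(θ) · dθ/dt = (1/162) · dy/dt
dθ/dt = cos²(θ)/162 · 4 = 162/(162² + 114²) · 4
dθ/dt = 0.016514 rad/s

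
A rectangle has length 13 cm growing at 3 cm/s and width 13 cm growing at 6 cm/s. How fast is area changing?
117 cm²/s

A = lw
dA/dt = w·dl/dt + l·dw/dt = 13·3 + 13·6 = 117 cm²/s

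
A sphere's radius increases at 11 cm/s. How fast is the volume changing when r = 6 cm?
1584π cm³/s

V = (4/3)πr³
dV/dt = dV/dr · dr/dt = 4πr² · 11
At r = 6: dV/dt = 1584π cm³/s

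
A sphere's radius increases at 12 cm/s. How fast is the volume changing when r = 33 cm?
52272π cm³/s

V = (4/3)πr³
dV/dt = dV/dr · dr/dt = 4πr² · 12
At r = 33: dV/dt = 52272π cm³/s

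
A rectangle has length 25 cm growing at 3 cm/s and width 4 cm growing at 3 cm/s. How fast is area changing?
87 cm²/s

A = lw
dA/dt = w·dl/dt + l·dw/dt = 4·3 + 25·3 = 87 cm²/s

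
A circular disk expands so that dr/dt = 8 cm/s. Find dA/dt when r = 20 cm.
320π cm²/s

A = πr²
dA/dt = 2πr · dr/dt = 2π(20)(8) = 320π cm²/s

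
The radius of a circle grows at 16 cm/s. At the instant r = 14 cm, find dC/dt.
32π cm/s

C = 2πr
dC/dt = 2π · dr/dt = 2π · 16 = 32π cm/s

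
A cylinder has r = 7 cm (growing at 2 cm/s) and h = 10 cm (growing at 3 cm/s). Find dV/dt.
427π cm³/s

V = πr²h
dV/dt = 2πrh·dr/dt + πr²·dh/dt
= 2π(7)(10)(2) + π(7)²(3)
= 427π cm³/s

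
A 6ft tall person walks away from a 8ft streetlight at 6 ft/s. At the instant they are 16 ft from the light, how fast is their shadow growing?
18 ft/s

By similar triangles: 8/(x+s) = 6/s
Solving: s = 6x/2
ds/dt = 6/2 · dx/dt = 3 · 6 = 18 ft/s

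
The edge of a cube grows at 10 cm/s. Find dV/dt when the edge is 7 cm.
1470 cm³/s

V = s³
dV/dt = 3s² · ds/dt = 3·7²·10 = 1470 cm³/s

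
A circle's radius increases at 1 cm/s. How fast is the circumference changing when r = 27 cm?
2π cm/s

C = 2πr
dC/dt = 2π · dr/dt = 2π · 1 = 2π cm/s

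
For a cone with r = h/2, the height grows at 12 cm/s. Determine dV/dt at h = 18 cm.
972π cm³/s

V = (1/3)π(h/2)²h = πh³/12
dV/dt = πh²/4 · 12
At h = 18: dV/dt = 972π cm³/s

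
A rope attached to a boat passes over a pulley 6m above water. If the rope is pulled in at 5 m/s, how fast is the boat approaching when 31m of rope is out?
31√37/37 ≈ 5.096 m/s

rope² = x² + 6²
x = √(31² - 6²) = 5√37
dx/dt = (rope/x) · d(rope)/dt = (31/(5√37)) · (-5) = -31√37/37 m/s
The boat approaches at 31√37/37 ≈ 5.096 m/s.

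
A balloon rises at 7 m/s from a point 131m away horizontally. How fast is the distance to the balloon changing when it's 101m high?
707√27362/27362 ≈ 4.274 m/s

z² = 131² + y²
z = √(131² + 101²) = √27362
dz/dt = y/z · dy/dt = 101/√27362 · 7 = 707√27362/27362 ≈ 4.274 m/s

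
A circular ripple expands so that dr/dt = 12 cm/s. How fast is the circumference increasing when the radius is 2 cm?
24π cm/s

C = 2πr
dC/dt = 2π · dr/dt = 2π · 12 = 24π cm/s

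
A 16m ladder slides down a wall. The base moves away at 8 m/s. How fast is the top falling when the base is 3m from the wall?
24√247/247 ≈ 1.527 m/s

x² + y² = 16²
2x·dx/dt + 2y·dy/dt = 0
dy/dt = -x/y · dx/dt = -3/√247 · 8 = -24√247/247 m/s
The top is descending at 24√247/247 ≈ 1.527 m/s.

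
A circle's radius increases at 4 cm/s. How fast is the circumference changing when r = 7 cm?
8π cm/s

C = 2πr
dC/dt = 2π · dr/dt = 2π · 4 = 8π cm/s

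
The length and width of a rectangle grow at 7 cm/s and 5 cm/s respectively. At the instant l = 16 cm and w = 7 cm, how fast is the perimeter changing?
24 cm/s

P = 2(l + w)
dP/dt = 2(dl/dt + dw/dt) = 2(7 + 5) = 24 cm/s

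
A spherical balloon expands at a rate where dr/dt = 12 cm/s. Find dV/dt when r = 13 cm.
8112π cm³/s

V = (4/3)πr³
dV/dt = dV/dr · dr/dt = 4πr² · 12
At r = 13: dV/dt = 8112π cm³/s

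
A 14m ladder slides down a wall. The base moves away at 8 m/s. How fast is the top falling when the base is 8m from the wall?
32√33/33 ≈ 5.57 m/s

x² + y² = 14²
2x·dx/dt + 2y·dy/dt = 0
dy/dt = -x/y · dx/dt = -8/(2√33) · 8 = -32√33/33 m/s
The top is descending at 32√33/33 ≈ 5.57 m/s.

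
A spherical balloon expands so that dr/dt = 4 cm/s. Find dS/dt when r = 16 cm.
512π cm²/s

S = 4πr²
dS/dt = dS/dr · dr/dt = 8πr · 4
At r = 16: dS/dt = 512π cm²/s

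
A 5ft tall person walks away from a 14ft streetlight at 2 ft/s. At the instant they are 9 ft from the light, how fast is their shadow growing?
10/9 ft/s

By similar triangles: 14/(x+s) = 5/s
Solving: s = 5x/9
ds/dt = 5/9 · dx/dt = 5/9 · 2 = 10/9 ft/s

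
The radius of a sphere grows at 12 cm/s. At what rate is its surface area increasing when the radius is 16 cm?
1536π cm²/s

S = 4πr²
dS/dt = dS/dr · dr/dt = 8πr · 12
At r = 16: dS/dt = 1536π cm²/s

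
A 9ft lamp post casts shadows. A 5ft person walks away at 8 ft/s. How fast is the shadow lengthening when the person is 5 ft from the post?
10 ft/s

By similar triangles: 9/(x+s) = 5/s
Solving: s = 5x/4
ds/dt = 5/4 · dx/dt = 5/4 · 8 = 10 ft/s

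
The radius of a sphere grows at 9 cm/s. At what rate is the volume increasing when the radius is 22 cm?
17424π cm³/s

V = (4/3)πr³
dV/dt = dV/dr · dr/dt = 4πr² · 9
At r = 22: dV/dt = 17424π cm³/s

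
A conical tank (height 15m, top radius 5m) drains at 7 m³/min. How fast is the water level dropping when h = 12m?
7/(16π) ≈ 0.1393 m/min

r/h = 5/15, so r = (1/3)h
V = (1/3)πr²h = (1/3)π((1/3)h)²h = (1/27)πh³
dV/dh = (1/9)πh²
dh/dt = (dV/dt)/(dV/dh) = -7/((1/9)π·12²) = -7/(16π) m/min
The level is dropping at 7/(16π) ≈ 0.1393 m/min.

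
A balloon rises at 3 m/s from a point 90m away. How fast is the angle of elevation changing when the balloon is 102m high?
0.014591 rad/s

tan(θ) = y/90
sec²(θ) · dθ/dt = (1/90) · dy/dt
dθ/dt = cos²(θ)/90 · 3 = 90/(90² + 102²) · 3
dθ/dt = 0.014591 rad/s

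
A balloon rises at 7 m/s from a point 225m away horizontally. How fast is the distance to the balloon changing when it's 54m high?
42√661/661 ≈ 1.634 m/s

z² = 225² + y²
z = √(225² + 54²) = 9√661
dz/dt = y/z · dy/dt = 54/(9√661) · 7 = 42√661/661 ≈ 1.634 m/s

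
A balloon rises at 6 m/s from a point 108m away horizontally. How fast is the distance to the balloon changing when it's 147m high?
294√3697/3697 ≈ 4.835 m/s

z² = 108² + y²
z = √(108² + 147²) = 3√3697
dz/dt = y/z · dy/dt = 147/(3√3697) · 6 = 294√3697/3697 ≈ 4.835 m/s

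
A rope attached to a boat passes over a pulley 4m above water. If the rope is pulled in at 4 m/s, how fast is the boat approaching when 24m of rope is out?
24√35/35 ≈ 4.057 m/s

rope² = x² + 4²
x = √(24² - 4²) = 4√35
dx/dt = (rope/x) · d(rope)/dt = (24/(4√35)) · (-4) = -24√35/35 m/s
The boat approaches at 24√35/35 ≈ 4.057 m/s.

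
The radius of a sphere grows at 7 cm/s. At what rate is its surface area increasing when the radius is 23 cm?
1288π cm²/s

S = 4πr²
dS/dt = dS/dr · dr/dt = 8πr · 7
At r = 23: dS/dt = 1288π cm²/s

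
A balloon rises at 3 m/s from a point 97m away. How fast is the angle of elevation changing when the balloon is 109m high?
0.013668 rad/s

tan(θ) = y/97
sec²(θ) · dθ/dt = (1/97) · dy/dt
dθ/dt = cos²(θ)/97 · 3 = 97/(97² + 109²) · 3
dθ/dt = 0.013668 rad/s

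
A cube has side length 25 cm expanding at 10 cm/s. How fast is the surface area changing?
3000 cm²/s

A = 6s²
dA/dt = 12s · ds/dt = 12·25·10 = 3000 cm²/s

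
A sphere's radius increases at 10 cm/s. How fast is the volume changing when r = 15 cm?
9000π cm³/s

V = (4/3)πr³
dV/dt = dV/dr · dr/dt = 4πr² · 10
At r = 15: dV/dt = 9000π cm³/s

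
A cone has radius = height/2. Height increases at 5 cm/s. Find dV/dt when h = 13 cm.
845π/4 cm³/s

V = (1/3)π(h/2)²h = πh³/12
dV/dt = πh²/4 · 5
At h = 13: dV/dt = 845π/4 cm³/s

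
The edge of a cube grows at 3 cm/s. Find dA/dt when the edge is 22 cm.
792 cm²/s

A = 6s²
dA/dt = 12s · ds/dt = 12·22·3 = 792 cm²/s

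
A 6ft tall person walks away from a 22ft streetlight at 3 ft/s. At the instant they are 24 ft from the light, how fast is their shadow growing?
9/8 ft/s

By similar triangles: 22/(x+s) = 6/s
Solving: s = 6x/16
ds/dt = 6/16 · dx/dt = 3/8 · 3 = 9/8 ft/s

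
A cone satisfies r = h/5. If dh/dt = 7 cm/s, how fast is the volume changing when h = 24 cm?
4032π/25 cm³/s

V = (1/3)π(h/5)²h = πh³/75
dV/dt = πh²/25 · 7
At h = 24: dV/dt = 4032π/25 cm³/s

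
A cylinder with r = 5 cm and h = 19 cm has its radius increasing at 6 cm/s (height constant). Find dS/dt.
348π cm²/s

S = 2πrh + 2πr² (lateral + bases)
dS/dt = (2πh + 4πr)·dr/dt = (2π·19 + 4π·5)·6
= 348π cm²/s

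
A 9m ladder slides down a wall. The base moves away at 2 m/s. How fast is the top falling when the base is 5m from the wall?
5√14/14 ≈ 1.336 m/s

x² + y² = 9²
2x·dx/dt + 2y·dy/dt = 0
dy/dt = -x/y · dx/dt = -5/(2√14) · 2 = -5√14/14 m/s
The top is descending at 5√14/14 ≈ 1.336 m/s.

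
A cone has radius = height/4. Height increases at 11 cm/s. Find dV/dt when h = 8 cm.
44π cm³/s

V = (1/3)π(h/4)²h = πh³/48
dV/dt = πh²/16 · 11
At h = 8: dV/dt = 44π cm³/s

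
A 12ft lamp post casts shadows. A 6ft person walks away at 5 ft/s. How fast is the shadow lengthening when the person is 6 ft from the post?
5 ft/s

By similar triangles: 12/(x+s) = 6/s
Solving: s = 6x/6
ds/dt = 6/6 · dx/dt = 1 · 5 = 5 ft/s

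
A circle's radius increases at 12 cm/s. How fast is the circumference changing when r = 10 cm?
24π cm/s

C = 2πr
dC/dt = 2π · dr/dt = 2π · 12 = 24π cm/s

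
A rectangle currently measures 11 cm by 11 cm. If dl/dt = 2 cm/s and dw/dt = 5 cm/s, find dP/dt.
14 cm/s

P = 2(l + w)
dP/dt = 2(dl/dt + dw/dt) = 2(2 + 5) = 14 cm/s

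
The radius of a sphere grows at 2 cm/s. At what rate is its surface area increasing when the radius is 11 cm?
176π cm²/s

S = 4πr²
dS/dt = dS/dr · dr/dt = 8πr · 2
At r = 11: dS/dt = 176π cm²/s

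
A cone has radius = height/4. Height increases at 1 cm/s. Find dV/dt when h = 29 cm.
841π/16 cm³/s

V = (1/3)π(h/4)²h = πh³/48
dV/dt = πh²/16 · 1
At h = 29: dV/dt = 841π/16 cm³/s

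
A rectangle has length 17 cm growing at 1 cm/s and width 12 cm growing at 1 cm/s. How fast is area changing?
29 cm²/s

A = lw
dA/dt = w·dl/dt + l·dw/dt = 12·1 + 17·1 = 29 cm²/s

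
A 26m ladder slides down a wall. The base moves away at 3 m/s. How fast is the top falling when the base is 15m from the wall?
45√451/451 ≈ 2.119 m/s

x² + y² = 26²
2x·dx/dt + 2y·dy/dt = 0
dy/dt = -x/y · dx/dt = -15/√451 · 3 = -45√451/451 m/s
The top is descending at 45√451/451 ≈ 2.119 m/s.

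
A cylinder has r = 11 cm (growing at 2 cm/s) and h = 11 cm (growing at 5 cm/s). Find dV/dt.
1089π cm³/s

V = πr²h
dV/dt = 2πrh·dr/dt + πr²·dh/dt
= 2π(11)(11)(2) + π(11)²(5)
= 1089π cm³/s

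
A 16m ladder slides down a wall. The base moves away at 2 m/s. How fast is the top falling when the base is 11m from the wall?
22√15/45 ≈ 1.893 m/s

x² + y² = 16²
2x·dx/dt + 2y·dy/dt = 0
dy/dt = -x/y · dx/dt = -11/(3√15) · 2 = -22√15/45 m/s
The top is descending at 22√15/45 ≈ 1.893 m/s.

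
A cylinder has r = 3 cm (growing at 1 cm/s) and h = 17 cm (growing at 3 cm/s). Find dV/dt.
129π cm³/s

V = πr²h
dV/dt = 2πrh·dr/dt + πr²·dh/dt
= 2π(3)(17)(1) + π(3)²(3)
= 129π cm³/s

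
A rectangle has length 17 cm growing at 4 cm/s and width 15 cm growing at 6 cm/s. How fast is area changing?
162 cm²/s

A = lw
dA/dt = w·dl/dt + l·dw/dt = 15·4 + 17·6 = 162 cm²/s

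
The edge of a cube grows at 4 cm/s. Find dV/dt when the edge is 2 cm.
48 cm³/s

V = s³
dV/dt = 3s² · ds/dt = 3·2²·4 = 48 cm³/s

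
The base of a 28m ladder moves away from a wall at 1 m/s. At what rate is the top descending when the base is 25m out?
25√159/159 ≈ 1.983 m/s

x² + y² = 28²
2x·dx/dt + 2y·dy/dt = 0
dy/dt = -x/y · dx/dt = -25/√159 · 1 = -25√159/159 m/s
The top is descending at 25√159/159 ≈ 1.983 m/s.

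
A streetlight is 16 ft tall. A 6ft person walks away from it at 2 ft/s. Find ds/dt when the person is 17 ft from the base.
6/5 ft/s

By similar triangles: 16/(x+s) = 6/s
Solving: s = 6x/10
ds/dt = 6/10 · dx/dt = 3/5 · 2 = 6/5 ft/s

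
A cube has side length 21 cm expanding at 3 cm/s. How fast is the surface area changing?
756 cm²/s

A = 6s²
dA/dt = 12s · ds/dt = 12·21·3 = 756 cm²/s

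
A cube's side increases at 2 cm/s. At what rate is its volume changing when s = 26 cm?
4056 cm³/s

V = s³
dV/dt = 3s² · ds/dt = 3·26²·2 = 4056 cm³/s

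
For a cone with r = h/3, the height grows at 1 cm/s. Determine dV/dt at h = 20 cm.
400π/9 cm³/s

V = (1/3)π(h/3)²h = πh³/27
dV/dt = πh²/9 · 1
At h = 20: dV/dt = 400π/9 cm³/s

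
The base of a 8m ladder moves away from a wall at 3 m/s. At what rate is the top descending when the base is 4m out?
√3 ≈ 1.732 m/s

x² + y² = 8²
2x·dx/dt + 2y·dy/dt = 0
dy/dt = -x/y · dx/dt = -4/(4√3) · 3 = -√3 m/s
The top is descending at √3 ≈ 1.732 m/s.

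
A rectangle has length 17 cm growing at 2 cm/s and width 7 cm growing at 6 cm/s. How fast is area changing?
116 cm²/s

A = lw
dA/dt = w·dl/dt + l·dw/dt = 7·2 + 17·6 = 116 cm²/s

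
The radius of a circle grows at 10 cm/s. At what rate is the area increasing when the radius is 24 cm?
480π cm²/s

A = πr²
dA/dt = 2πr · dr/dt = 2π(24)(10) = 480π cm²/s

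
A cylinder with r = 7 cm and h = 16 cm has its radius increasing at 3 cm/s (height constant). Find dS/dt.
180π cm²/s

S = 2πrh + 2πr² (lateral + bases)
dS/dt = (2πh + 4πr)·dr/dt = (2π·16 + 4π·7)·3
= 180π cm²/s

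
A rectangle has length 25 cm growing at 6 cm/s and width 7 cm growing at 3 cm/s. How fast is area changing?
117 cm²/s

A = lw
dA/dt = w·dl/dt + l·dw/dt = 7·6 + 25·3 = 117 cm²/s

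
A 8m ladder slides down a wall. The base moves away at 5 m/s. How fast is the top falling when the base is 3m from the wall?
3√55/11 ≈ 2.023 m/s

x² + y² = 8²
2x·dx/dt + 2y·dy/dt = 0
dy/dt = -x/y · dx/dt = -3/√55 · 5 = -3√55/11 m/s
The top is descending at 3√55/11 ≈ 2.023 m/s.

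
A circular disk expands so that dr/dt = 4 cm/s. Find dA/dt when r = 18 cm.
144π cm²/s

A = πr²
dA/dt = 2πr · dr/dt = 2π(18)(4) = 144π cm²/s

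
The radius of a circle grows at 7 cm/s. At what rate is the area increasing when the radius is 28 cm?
392π cm²/s

A = πr²
dA/dt = 2πr · dr/dt = 2π(28)(7) = 392π cm²/s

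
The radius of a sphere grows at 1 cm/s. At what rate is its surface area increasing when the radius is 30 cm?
240π cm²/s

S = 4πr²
dS/dt = dS/dr · dr/dt = 8πr · 1
At r = 30: dS/dt = 240π cm²/s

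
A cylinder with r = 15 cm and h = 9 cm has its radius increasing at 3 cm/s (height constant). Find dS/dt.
234π cm²/s

S = 2πrh + 2πr² (lateral + bases)
dS/dt = (2πh + 4πr)·dr/dt = (2π·9 + 4π·15)·3
= 234π cm²/s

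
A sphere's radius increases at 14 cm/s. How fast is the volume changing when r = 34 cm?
64736π cm³/s

V = (4/3)πr³
dV/dt = dV/dr · dr/dt = 4πr² · 14
At r = 34: dV/dt = 64736π cm³/s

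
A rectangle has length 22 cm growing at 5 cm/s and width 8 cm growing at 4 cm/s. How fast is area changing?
128 cm²/s

A = lw
dA/dt = w·dl/dt + l·dw/dt = 8·5 + 22·4 = 128 cm²/s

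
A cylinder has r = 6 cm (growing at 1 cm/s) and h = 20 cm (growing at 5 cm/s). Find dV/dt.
420π cm³/s

V = πr²h
dV/dt = 2πrh·dr/dt + πr²·dh/dt
= 2π(6)(20)(1) + π(6)²(5)
= 420π cm³/s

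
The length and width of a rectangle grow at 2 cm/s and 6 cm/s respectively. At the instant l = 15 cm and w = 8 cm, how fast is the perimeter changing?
16 cm/s

P = 2(l + w)
dP/dt = 2(dl/dt + dw/dt) = 2(2 + 6) = 16 cm/s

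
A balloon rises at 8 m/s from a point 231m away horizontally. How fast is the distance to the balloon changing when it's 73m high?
292√58690/29345 ≈ 2.411 m/s

z² = 231² + y²
z = √(231² + 73²) = √58690
dz/dt = y/z · dy/dt = 73/√58690 · 8 = 292√58690/29345 ≈ 2.411 m/s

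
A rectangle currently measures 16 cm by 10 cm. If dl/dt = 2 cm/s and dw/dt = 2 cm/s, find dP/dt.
8 cm/s

P = 2(l + w)
dP/dt = 2(dl/dt + dw/dt) = 2(2 + 2) = 8 cm/s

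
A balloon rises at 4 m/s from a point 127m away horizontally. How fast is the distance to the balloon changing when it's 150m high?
600√38629/38629 ≈ 3.053 m/s

z² = 127² + y²
z = √(127² + 150²) = √38629
dz/dt = y/z · dy/dt = 150/√38629 · 4 = 600√38629/38629 ≈ 3.053 m/s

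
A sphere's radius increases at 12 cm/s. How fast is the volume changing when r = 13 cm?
8112π cm³/s

V = (4/3)πr³
dV/dt = dV/dr · dr/dt = 4πr² · 12
At r = 13: dV/dt = 8112π cm³/s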